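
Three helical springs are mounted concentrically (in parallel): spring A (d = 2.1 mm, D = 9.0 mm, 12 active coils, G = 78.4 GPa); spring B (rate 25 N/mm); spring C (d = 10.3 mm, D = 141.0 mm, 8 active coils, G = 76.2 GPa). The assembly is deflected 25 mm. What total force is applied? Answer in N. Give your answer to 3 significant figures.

1290 N

k_A = Gd⁴/(8D³N_a) = (78.4×10³)(2.1⁴)/(8·9.0³·12) = 21.787 N/mm
k_C = Gd⁴/(8D³N_a) = (76.2×10³)(10.3⁴)/(8·141.0³·8) = 4.7804 N/mm
Parallel: k_eq = 21.787 + 25 + 4.7804 = 51.567 N/mm
F = k_eq·δ = 51.567·25 = 1289.2 N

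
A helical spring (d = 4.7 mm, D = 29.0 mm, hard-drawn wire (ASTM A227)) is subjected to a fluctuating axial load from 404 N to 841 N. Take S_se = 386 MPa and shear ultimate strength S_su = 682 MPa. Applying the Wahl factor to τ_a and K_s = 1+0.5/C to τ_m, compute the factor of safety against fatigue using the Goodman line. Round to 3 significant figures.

0.831

C = D/d = 29.0/4.7 = 6.1702; K_W = (4C−1)/(4C−4)+0.615/C = 1.2447; K_s = 1+0.5/C = 1.0810
F_a = (F_max−F_min)/2 = 218.5 N; F_m = (F_max+F_min)/2 = 622.5 N
τ_a = K_W·8F_aD/(πd³) = 1.2447 × 155.42 = 193.45 MPa
τ_m = K_s·8F_mD/(πd³) = 1.0810 × 442.78 = 478.66 MPa
Goodman: 1/n_f = τ_a/S_se + τ_m/S_su = 193.45/386 + 478.66/682 = 0.50117 + 0.70184 = 1.203
n_f = 1/1.203 = 0.8312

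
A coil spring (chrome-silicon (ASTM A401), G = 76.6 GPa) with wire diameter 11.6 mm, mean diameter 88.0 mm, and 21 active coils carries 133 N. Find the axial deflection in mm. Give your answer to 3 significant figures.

11.0 mm

k = Gd⁴/(8D³N_a) = (76.6×10³)(11.6⁴)/(8·88.0³·21) = 12.114 N/mm
δ = F/k = 133 / 12.114 = 10.979 mm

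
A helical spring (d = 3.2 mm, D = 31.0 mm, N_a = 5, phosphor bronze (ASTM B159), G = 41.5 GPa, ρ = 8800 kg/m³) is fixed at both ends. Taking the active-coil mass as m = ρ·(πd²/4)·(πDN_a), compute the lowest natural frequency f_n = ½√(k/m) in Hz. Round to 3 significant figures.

163 Hz

k = Gd⁴/(8D³N_a) = (41.5×10³)(3.2⁴)/(8·31.0³·5) = 3.6518 N/mm = 3651.8 N/m
Wire length L = πDN_a = π·31.0·5 = 486.95 mm
m = ρ·(πd²/4)·L = 8800 × 8.0425×10⁻⁶ m² × 0.48695 m = 0.034463 kg
f_n = ½√(k/m) = 0.5·√(3651.8/0.034463) = 0.5·√(1.0596e+05) = 162.76 Hz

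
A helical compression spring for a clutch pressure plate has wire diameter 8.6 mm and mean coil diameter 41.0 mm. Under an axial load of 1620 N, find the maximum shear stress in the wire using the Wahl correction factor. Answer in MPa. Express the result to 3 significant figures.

Spring index C = D/d = 41.0/8.6 = 4.7674
K_W = (4C−1)/(4C−4) + 0.615/C = 18.070/15.070 + 0.1290 = 1.3281
τ₀ = 8FD/(πd³) = 8·1620·41.0/(π·8.6³) = 531360/1998.2 = 265.92 MPa
τ_max = K·τ₀ = 1.3281 × 265.92 = 353.16 MPa

353 MPa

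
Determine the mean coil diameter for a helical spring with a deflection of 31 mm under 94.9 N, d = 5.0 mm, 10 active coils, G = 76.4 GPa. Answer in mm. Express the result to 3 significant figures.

58.0 mm

Required rate k = F/δ = 94.9/31 = 3.0613 N/mm
D = (Gd⁴/(8N_a·k))^(1/3) = (76.4×10³·5.0⁴/(8·10·3.0613))^(1/3)
  = (194975)^(1/3) = 57.9864 mm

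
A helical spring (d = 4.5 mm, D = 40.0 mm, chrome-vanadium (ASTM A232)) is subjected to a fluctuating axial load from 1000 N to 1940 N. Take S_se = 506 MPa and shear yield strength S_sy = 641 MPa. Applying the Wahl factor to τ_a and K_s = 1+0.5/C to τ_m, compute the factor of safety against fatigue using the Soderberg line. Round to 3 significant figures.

0.255

C = D/d = 40.0/4.5 = 8.8889; K_W = (4C−1)/(4C−4)+0.615/C = 1.1643; K_s = 1+0.5/C = 1.0562
F_a = (F_max−F_min)/2 = 470 N; F_m = (F_max+F_min)/2 = 1470 N
τ_a = K_W·8F_aD/(πd³) = 1.1643 × 525.36 = 611.66 MPa
τ_m = K_s·8F_mD/(πd³) = 1.0562 × 1643.2 = 1735.6 MPa
Soderberg: 1/n_f = τ_a/S_se + τ_m/S_sy = 611.66/506 + 1735.6/641 = 1.20881 + 2.70763 = 3.9164
n_f = 1/3.9164 = 0.2553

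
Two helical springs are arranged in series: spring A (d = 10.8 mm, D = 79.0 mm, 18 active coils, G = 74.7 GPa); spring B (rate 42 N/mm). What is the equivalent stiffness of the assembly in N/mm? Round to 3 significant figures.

10.7 N/mm

k_A = Gd⁴/(8D³N_a) = (74.7×10³)(10.8⁴)/(8·79.0³·18) = 14.314 N/mm
Series: 1/k_eq = 1/14.314 + 1/42 = 0.093669; k_eq = 10.676 N/mm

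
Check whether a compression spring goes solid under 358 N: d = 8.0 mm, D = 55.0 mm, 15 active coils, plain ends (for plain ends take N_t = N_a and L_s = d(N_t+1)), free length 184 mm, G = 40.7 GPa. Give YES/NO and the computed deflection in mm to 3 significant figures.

NO, δ = 42.9 mm

k = Gd⁴/(8D³N_a) = (40.7×10³)(8.0⁴)/(8·55.0³·15) = 8.35 N/mm
N_t = 15; L_s = 8.0·16 = 128 mm; δ_solid = L₀ − L_s = 184 − 128 = 56 mm
δ = F/k = 358/8.35 = 42.874 mm
δ < δ_solid → spring does not go solid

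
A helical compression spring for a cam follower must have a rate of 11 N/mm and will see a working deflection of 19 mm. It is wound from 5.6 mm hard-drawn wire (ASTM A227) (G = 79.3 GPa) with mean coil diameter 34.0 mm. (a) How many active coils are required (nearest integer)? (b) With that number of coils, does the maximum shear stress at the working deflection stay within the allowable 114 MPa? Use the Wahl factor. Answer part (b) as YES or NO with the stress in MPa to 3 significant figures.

N_a = Gd⁴/(8D³k) = (79.3×10³)(5.6⁴)/(8·34.0³·11) = 22.55 → N_a = 23
Actual rate k = Gd⁴/(8D³·23) = 10.784 N/mm
Working load F = kδ = 10.784·19 = 204.89 N
C = 34.0/5.6 = 6.0714; K_W = (4C−1)/(4C−4)+0.615/C = 1.2492
τ_max = K_W·8FD/(πd³) = 1.2492·101.01 = 126.18 MPa
τ_max > 114 MPa → exceeds allowable

(a) 23 coils; (b) NO, τ_max = 126 MPa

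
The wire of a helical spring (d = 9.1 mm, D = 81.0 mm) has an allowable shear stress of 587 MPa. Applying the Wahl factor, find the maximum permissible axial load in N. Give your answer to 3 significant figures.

1840 N

C = D/d = 81.0/9.1 = 8.9011
K_W = (4C−1)/(4C−4) + 0.615/C = 34.604/31.604 + 0.0691 = 1.1640
τ_max = K·8FD/(πd³) → F_max = τ_allow·πd³/(8DK)
F_max = 587·π·9.1³/(8·81.0·1.1640) = 1.3897e+06/754.28 = 1842.4 N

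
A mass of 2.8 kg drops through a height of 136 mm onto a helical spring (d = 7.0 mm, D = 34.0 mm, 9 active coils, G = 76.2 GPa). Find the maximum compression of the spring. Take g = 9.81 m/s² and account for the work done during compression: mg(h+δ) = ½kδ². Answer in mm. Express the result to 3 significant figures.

11.2 mm

k = Gd⁴/(8D³N_a) = (76.2×10³)(7.0⁴)/(8·34.0³·9) = 64.651 N/mm
W = mg = 2.8 × 9.81 = 27.468 N
½kδ² − Wδ − Wh = 0 → δ = (W + √(W² + 2kWh))/k
δ = (27.468 + √(754.49 + 483030))/64.651 = (27.468 + 695.55)/64.651 = 11.183 mm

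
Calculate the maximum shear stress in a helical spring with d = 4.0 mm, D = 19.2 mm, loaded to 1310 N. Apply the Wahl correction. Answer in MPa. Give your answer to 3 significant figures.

1330 MPa

Spring index C = D/d = 19.2/4.0 = 4.8000
K_W = (4C−1)/(4C−4) + 0.615/C = 18.200/15.200 + 0.1281 = 1.3255
τ₀ = 8FD/(πd³) = 8·1310·19.2/(π·4.0³) = 201216/201.06 = 1000.8 MPa
τ_max = K·τ₀ = 1.3255 × 1000.8 = 1326.5 MPa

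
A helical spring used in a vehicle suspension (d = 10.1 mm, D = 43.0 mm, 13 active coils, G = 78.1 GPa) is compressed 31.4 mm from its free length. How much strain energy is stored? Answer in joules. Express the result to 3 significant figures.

k = Gd⁴/(8D³N_a) = (78.1×10³)(10.1⁴)/(8·43.0³·13) = 98.287 N/mm
U = ½kδ² = 0.5 × 98.287 × 31.4² = 48454 N·mm = 48.454 J

48.5 J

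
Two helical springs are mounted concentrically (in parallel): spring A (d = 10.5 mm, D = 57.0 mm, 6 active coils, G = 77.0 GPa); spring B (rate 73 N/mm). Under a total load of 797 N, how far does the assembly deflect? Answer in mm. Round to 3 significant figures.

4.47 mm

k_A = Gd⁴/(8D³N_a) = (77.0×10³)(10.5⁴)/(8·57.0³·6) = 105.29 N/mm
Parallel: k_eq = 105.29 + 73 = 178.29 N/mm
δ = F/k_eq = 797/178.29 = 4.4703 mm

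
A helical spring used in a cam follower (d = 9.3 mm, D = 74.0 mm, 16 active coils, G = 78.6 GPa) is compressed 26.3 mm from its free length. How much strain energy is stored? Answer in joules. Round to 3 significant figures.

3.92 J

k = Gd⁴/(8D³N_a) = (78.6×10³)(9.3⁴)/(8·74.0³·16) = 11.336 N/mm
U = ½kδ² = 0.5 × 11.336 × 26.3² = 3920.4 N·mm = 3.9204 J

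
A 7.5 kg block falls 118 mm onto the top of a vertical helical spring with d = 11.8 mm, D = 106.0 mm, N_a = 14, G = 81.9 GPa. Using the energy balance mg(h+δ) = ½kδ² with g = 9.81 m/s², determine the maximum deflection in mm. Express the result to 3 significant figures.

k = Gd⁴/(8D³N_a) = (81.9×10³)(11.8⁴)/(8·106.0³·14) = 11.904 N/mm
W = mg = 7.5 × 9.81 = 73.575 N
½kδ² − Wδ − Wh = 0 → δ = (W + √(W² + 2kWh))/k
δ = (73.575 + √(5413.3 + 206690))/11.904 = (73.575 + 460.55)/11.904 = 44.871 mm

44.9 mm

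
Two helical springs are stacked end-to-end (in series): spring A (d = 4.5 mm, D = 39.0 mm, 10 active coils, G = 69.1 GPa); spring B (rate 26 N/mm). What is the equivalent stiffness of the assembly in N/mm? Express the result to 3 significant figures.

4.86 N/mm

k_A = Gd⁴/(8D³N_a) = (69.1×10³)(4.5⁴)/(8·39.0³·10) = 5.971 N/mm
Series: 1/k_eq = 1/5.971 + 1/26 = 0.20594; k_eq = 4.8558 N/mm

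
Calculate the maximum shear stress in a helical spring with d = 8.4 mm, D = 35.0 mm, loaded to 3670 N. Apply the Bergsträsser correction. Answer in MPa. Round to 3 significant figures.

754 MPa

Spring index C = D/d = 35.0/8.4 = 4.1667
K_B = (4C+2)/(4C−3) = 18.667/13.667 = 1.3659
τ₀ = 8FD/(πd³) = 8·3670·35.0/(π·8.4³) = 1.0276e+06/1862 = 551.87 MPa
τ_max = K·τ₀ = 1.3659 × 551.87 = 753.77 MPa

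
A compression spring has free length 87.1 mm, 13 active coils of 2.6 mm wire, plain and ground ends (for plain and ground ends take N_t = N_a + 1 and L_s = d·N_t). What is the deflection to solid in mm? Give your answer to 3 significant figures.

N_t = 14; L_s = 2.6·14 = 36.4 mm
δ_solid = L₀ − L_s = 87.1 − 36.4 = 50.7 mm

50.7 mm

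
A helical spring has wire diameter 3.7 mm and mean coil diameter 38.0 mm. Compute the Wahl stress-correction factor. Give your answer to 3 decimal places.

1.141

C = D/d = 38.0/3.7 = 10.2703
K_W = (4C−1)/(4C−4) + 0.615/C = 40.081/37.081 + 0.0599 = 1.1408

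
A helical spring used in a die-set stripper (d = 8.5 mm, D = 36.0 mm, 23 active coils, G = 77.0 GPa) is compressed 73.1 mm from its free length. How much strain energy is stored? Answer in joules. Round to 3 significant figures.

125 J

k = Gd⁴/(8D³N_a) = (77.0×10³)(8.5⁴)/(8·36.0³·23) = 46.821 N/mm
U = ½kδ² = 0.5 × 46.821 × 73.1² = 1.251e+05 N·mm = 125.1 J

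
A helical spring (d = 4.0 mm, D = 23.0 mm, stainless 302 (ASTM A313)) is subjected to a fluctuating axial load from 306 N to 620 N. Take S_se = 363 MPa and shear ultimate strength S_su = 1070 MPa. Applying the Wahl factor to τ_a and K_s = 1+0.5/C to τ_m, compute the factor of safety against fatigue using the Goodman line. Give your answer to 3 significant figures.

C = D/d = 23.0/4.0 = 5.7500; K_W = (4C−1)/(4C−4)+0.615/C = 1.2649; K_s = 1+0.5/C = 1.0870
F_a = (F_max−F_min)/2 = 157 N; F_m = (F_max+F_min)/2 = 463 N
τ_a = K_W·8F_aD/(πd³) = 1.2649 × 143.68 = 181.73 MPa
τ_m = K_s·8F_mD/(πd³) = 1.0870 × 423.71 = 460.55 MPa
Goodman: 1/n_f = τ_a/S_se + τ_m/S_su = 181.73/363 + 460.55/1070 = 0.50063 + 0.43042 = 0.93106
n_f = 1/0.93106 = 1.074

1.07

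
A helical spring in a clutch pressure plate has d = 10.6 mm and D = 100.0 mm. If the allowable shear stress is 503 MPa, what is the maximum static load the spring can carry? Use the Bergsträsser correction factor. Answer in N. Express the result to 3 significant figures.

2060 N

C = D/d = 100.0/10.6 = 9.4340
K_B = (4C+2)/(4C−3) = 39.736/34.736 = 1.1439
τ_max = K·8FD/(πd³) → F_max = τ_allow·πd³/(8DK)
F_max = 503·π·10.6³/(8·100.0·1.1439) = 1.8821e+06/915.15 = 2056.6 N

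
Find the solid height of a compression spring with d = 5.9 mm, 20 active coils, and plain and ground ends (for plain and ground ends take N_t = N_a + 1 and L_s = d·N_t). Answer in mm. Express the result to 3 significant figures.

plain and ground ends: N_t = N_a + 1 = 20 + 1 = 21
L_s = d·N_t = 5.9 × 21 = 123.9 mm

124 mm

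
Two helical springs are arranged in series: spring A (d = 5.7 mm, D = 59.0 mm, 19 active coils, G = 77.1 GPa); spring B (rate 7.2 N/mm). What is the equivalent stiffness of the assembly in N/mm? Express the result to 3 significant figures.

1.91 N/mm

k_A = Gd⁴/(8D³N_a) = (77.1×10³)(5.7⁴)/(8·59.0³·19) = 2.6071 N/mm
Series: 1/k_eq = 1/2.6071 + 1/7.2 = 0.52246; k_eq = 1.914 N/mm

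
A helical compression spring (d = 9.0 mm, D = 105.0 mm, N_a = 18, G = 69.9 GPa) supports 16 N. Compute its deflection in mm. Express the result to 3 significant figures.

k = Gd⁴/(8D³N_a) = (69.9×10³)(9.0⁴)/(8·105.0³·18) = 2.7512 N/mm
δ = F/k = 16 / 2.7512 = 5.8157 mm

5.82 mm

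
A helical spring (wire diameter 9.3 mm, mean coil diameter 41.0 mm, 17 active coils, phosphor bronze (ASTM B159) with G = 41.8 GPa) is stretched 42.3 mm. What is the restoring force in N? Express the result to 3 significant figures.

1410 N

k = Gd⁴/(8D³N_a) = (41.8×10³)(9.3⁴)/(8·41.0³·17) = 33.359 N/mm
F = k·δ = 33.359 × 42.3 = 1411.1 N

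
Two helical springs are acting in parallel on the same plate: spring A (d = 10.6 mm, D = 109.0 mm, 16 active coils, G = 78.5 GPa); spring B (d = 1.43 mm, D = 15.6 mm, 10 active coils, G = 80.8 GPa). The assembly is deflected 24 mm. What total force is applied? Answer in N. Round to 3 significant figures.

170 N

k_A = Gd⁴/(8D³N_a) = (78.5×10³)(10.6⁴)/(8·109.0³·16) = 5.9787 N/mm
k_B = Gd⁴/(8D³N_a) = (80.8×10³)(1.43⁴)/(8·15.6³·10) = 1.1125 N/mm
Parallel: k_eq = 5.9787 + 1.1125 = 7.0911 N/mm
F = k_eq·δ = 7.0911·24 = 170.19 N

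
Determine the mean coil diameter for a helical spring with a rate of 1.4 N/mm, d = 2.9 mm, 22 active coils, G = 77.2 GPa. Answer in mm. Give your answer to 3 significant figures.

D = (Gd⁴/(8N_a·k))^(1/3) = (77.2×10³·2.9⁴/(8·22·1.4))^(1/3)
  = (22159.9)^(1/3) = 28.0881 mm

28.1 mm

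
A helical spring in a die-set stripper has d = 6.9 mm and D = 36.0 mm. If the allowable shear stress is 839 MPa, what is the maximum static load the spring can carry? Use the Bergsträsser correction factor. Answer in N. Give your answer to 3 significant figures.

C = D/d = 36.0/6.9 = 5.2174
K_B = (4C+2)/(4C−3) = 22.870/17.870 = 1.2798
τ_max = K·8FD/(πd³) → F_max = τ_allow·πd³/(8DK)
F_max = 839·π·6.9³/(8·36.0·1.2798) = 8.6588e+05/368.58 = 2349.2 N

2350 N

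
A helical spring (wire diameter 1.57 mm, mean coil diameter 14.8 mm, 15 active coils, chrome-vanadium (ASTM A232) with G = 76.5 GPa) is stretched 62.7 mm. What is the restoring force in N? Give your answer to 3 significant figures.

k = Gd⁴/(8D³N_a) = (76.5×10³)(1.57⁴)/(8·14.8³·15) = 1.1948 N/mm
F = k·δ = 1.1948 × 62.7 = 74.914 N

74.9 N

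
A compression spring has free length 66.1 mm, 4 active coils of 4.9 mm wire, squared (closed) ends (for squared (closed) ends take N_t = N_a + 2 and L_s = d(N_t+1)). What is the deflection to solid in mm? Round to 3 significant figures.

N_t = 6; L_s = 4.9·7 = 34.3 mm
δ_solid = L₀ − L_s = 66.1 − 34.3 = 31.8 mm

31.8 mm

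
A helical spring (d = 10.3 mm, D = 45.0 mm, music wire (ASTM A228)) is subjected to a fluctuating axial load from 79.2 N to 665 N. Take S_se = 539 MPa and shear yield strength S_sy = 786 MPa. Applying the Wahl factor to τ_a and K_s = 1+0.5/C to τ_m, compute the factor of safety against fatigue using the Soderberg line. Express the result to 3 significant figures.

7.52

C = D/d = 45.0/10.3 = 4.3689; K_W = (4C−1)/(4C−4)+0.615/C = 1.3634; K_s = 1+0.5/C = 1.1144
F_a = (F_max−F_min)/2 = 292.9 N; F_m = (F_max+F_min)/2 = 372.1 N
τ_a = K_W·8F_aD/(πd³) = 1.3634 × 30.716 = 41.877 MPa
τ_m = K_s·8F_mD/(πd³) = 1.1144 × 39.021 = 43.487 MPa
Soderberg: 1/n_f = τ_a/S_se + τ_m/S_sy = 41.877/539 + 43.487/786 = 0.07769 + 0.05533 = 0.13302
n_f = 1/0.13302 = 7.518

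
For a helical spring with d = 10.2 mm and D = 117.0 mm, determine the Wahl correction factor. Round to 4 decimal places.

C = D/d = 117.0/10.2 = 11.4706
K_W = (4C−1)/(4C−4) + 0.615/C = 44.882/41.882 + 0.0536 = 1.1252

1.1252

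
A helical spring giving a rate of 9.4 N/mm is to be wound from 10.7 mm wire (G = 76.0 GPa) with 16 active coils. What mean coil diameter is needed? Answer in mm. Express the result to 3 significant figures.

93.9 mm

D = (Gd⁴/(8N_a·k))^(1/3) = (76.0×10³·10.7⁴/(8·16·9.4))^(1/3)
  = (827963)^(1/3) = 93.9010 mm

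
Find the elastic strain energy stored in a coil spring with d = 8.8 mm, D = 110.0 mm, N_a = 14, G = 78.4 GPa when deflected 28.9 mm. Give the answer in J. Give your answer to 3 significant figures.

1.32 J

k = Gd⁴/(8D³N_a) = (78.4×10³)(8.8⁴)/(8·110.0³·14) = 3.1539 N/mm
U = ½kδ² = 0.5 × 3.1539 × 28.9² = 1317.1 N·mm = 1.3171 J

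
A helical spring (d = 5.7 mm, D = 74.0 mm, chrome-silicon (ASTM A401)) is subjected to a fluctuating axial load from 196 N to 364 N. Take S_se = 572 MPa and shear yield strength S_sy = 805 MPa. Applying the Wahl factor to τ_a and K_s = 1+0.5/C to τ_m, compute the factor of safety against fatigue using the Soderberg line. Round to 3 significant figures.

C = D/d = 74.0/5.7 = 12.9825; K_W = (4C−1)/(4C−4)+0.615/C = 1.1100; K_s = 1+0.5/C = 1.0385
F_a = (F_max−F_min)/2 = 84 N; F_m = (F_max+F_min)/2 = 280 N
τ_a = K_W·8F_aD/(πd³) = 1.1100 × 85.473 = 94.871 MPa
τ_m = K_s·8F_mD/(πd³) = 1.0385 × 284.91 = 295.88 MPa
Soderberg: 1/n_f = τ_a/S_se + τ_m/S_sy = 94.871/572 + 295.88/805 = 0.16586 + 0.36755 = 0.53341
n_f = 1/0.53341 = 1.875

1.87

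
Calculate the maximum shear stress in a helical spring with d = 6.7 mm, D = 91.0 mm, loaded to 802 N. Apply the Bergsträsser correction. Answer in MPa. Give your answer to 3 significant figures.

Spring index C = D/d = 91.0/6.7 = 13.5821
K_B = (4C+2)/(4C−3) = 56.328/51.328 = 1.0974
τ₀ = 8FD/(πd³) = 8·802·91.0/(π·6.7³) = 583856/944.87 = 617.92 MPa
τ_max = K·τ₀ = 1.0974 × 617.92 = 678.11 MPa

678 MPa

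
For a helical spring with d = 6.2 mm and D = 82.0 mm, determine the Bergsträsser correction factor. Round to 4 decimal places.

1.1002

C = D/d = 82.0/6.2 = 13.2258
K_B = (4C+2)/(4C−3) = 54.903/49.903 = 1.1002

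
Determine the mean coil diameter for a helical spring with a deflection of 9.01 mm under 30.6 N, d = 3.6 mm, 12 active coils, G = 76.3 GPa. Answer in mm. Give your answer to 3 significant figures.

34.0 mm

Required rate k = F/δ = 30.6/9.01 = 3.3962 N/mm
D = (Gd⁴/(8N_a·k))^(1/3) = (76.3×10³·3.6⁴/(8·12·3.3962))^(1/3)
  = (39306.7)^(1/3) = 34.0008 mm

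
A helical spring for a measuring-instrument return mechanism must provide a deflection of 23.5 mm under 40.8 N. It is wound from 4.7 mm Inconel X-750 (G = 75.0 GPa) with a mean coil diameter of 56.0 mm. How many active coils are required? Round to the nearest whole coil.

Required rate k = F/δ = 40.8/23.5 = 1.7362 N/mm
N_a = Gd⁴/(8D³k) = (75.0×10³ × 4.7⁴)/(8 × 56.0³ × 1.7362)
    = 3.65976e+07 / 2.43919e+06 = 15 → 15 coils

15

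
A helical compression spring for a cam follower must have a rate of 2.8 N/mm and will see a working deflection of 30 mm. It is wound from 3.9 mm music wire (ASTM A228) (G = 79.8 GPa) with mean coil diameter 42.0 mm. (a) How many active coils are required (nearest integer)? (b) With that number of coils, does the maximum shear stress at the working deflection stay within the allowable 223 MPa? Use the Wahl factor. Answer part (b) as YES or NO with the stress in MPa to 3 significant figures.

N_a = Gd⁴/(8D³k) = (79.8×10³)(3.9⁴)/(8·42.0³·2.8) = 11.12 → N_a = 11
Actual rate k = Gd⁴/(8D³·11) = 2.8316 N/mm
Working load F = kδ = 2.8316·30 = 84.948 N
C = 42.0/3.9 = 10.7692; K_W = (4C−1)/(4C−4)+0.615/C = 1.1339
τ_max = K_W·8FD/(πd³) = 1.1339·153.16 = 173.67 MPa
τ_max ≤ 223 MPa → acceptable

(a) 11 coils; (b) YES, τ_max = 174 MPa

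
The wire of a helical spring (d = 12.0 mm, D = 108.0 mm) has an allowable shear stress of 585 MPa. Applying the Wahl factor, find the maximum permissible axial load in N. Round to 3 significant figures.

3160 N

C = D/d = 108.0/12.0 = 9.0000
K_W = (4C−1)/(4C−4) + 0.615/C = 35.000/32.000 + 0.0683 = 1.1621
τ_max = K·8FD/(πd³) → F_max = τ_allow·πd³/(8DK)
F_max = 585·π·12.0³/(8·108.0·1.1621) = 3.1758e+06/1004 = 3163 N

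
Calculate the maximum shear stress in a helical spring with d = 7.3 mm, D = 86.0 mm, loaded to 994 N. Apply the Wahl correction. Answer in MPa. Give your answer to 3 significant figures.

Spring index C = D/d = 86.0/7.3 = 11.7808
K_W = (4C−1)/(4C−4) + 0.615/C = 46.123/43.123 + 0.0522 = 1.1218
τ₀ = 8FD/(πd³) = 8·994·86.0/(π·7.3³) = 683872/1222.1 = 559.57 MPa
τ_max = K·τ₀ = 1.1218 × 559.57 = 627.71 MPa

628 MPa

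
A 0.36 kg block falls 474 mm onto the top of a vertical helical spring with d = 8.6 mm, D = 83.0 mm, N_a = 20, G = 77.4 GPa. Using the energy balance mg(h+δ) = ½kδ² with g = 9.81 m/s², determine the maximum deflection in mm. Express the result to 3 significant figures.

k = Gd⁴/(8D³N_a) = (77.4×10³)(8.6⁴)/(8·83.0³·20) = 4.6279 N/mm
W = mg = 0.36 × 9.81 = 3.5316 N
½kδ² − Wδ − Wh = 0 → δ = (W + √(W² + 2kWh))/k
δ = (3.5316 + √(12.472 + 15493.9))/4.6279 = (3.5316 + 124.52)/4.6279 = 27.671 mm

27.7 mm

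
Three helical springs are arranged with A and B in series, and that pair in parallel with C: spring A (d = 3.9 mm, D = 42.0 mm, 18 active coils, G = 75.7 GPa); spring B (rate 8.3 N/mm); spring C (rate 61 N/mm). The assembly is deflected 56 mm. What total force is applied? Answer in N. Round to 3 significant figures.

3490 N

k_A = Gd⁴/(8D³N_a) = (75.7×10³)(3.9⁴)/(8·42.0³·18) = 1.6415 N/mm
Springs A,B series: k_AB = 1/(1/1.6415+1/8.3) = 1.3705 N/mm; parallel with C: k_eq = 1.3705+61 = 62.37 N/mm
F = k_eq·δ = 62.37·56 = 3492.7 N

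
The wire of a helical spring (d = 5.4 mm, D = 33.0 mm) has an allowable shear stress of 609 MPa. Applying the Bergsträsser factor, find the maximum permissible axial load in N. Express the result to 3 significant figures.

C = D/d = 33.0/5.4 = 6.1111
K_B = (4C+2)/(4C−3) = 26.444/21.444 = 1.2332
τ_max = K·8FD/(πd³) → F_max = τ_allow·πd³/(8DK)
F_max = 609·π·5.4³/(8·33.0·1.2332) = 3.0126e+05/325.55 = 925.39 N

925 N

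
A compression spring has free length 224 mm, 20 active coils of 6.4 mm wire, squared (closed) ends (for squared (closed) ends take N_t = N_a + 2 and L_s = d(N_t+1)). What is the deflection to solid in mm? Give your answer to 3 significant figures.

76.8 mm

N_t = 22; L_s = 6.4·23 = 147.2 mm
δ_solid = L₀ − L_s = 224 − 147.2 = 76.8 mm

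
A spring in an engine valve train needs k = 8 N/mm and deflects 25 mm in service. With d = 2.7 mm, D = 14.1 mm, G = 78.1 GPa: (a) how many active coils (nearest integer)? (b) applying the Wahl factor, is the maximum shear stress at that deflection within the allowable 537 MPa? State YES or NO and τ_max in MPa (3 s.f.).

N_a = Gd⁴/(8D³k) = (78.1×10³)(2.7⁴)/(8·14.1³·8) = 23.13 → N_a = 23
Actual rate k = Gd⁴/(8D³·23) = 8.0469 N/mm
Working load F = kδ = 8.0469·25 = 201.17 N
C = 14.1/2.7 = 5.2222; K_W = (4C−1)/(4C−4)+0.615/C = 1.2954
τ_max = K_W·8FD/(πd³) = 1.2954·366.98 = 475.38 MPa
τ_max ≤ 537 MPa → acceptable

(a) 23 coils; (b) YES, τ_max = 475 MPa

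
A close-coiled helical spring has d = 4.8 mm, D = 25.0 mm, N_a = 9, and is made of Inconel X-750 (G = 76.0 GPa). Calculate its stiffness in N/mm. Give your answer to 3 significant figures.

k = Gd⁴/(8D³N_a) = (76.0×10³ × 4.8⁴) / (8 × 25.0³ × 9)
  = 4.0344e+07 / 1.125e+06 = 35.861 N/mm

35.9 N/mm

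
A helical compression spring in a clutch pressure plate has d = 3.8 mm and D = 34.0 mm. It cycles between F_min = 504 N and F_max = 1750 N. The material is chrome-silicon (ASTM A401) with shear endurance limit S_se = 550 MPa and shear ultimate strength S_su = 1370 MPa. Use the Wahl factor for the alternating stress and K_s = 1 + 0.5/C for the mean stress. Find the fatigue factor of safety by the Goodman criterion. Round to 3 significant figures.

C = D/d = 34.0/3.8 = 8.9474; K_W = (4C−1)/(4C−4)+0.615/C = 1.1631; K_s = 1+0.5/C = 1.0559
F_a = (F_max−F_min)/2 = 623 N; F_m = (F_max+F_min)/2 = 1127 N
τ_a = K_W·8F_aD/(πd³) = 1.1631 × 983.01 = 1143.3 MPa
τ_m = K_s·8F_mD/(πd³) = 1.0559 × 1778.2 = 1877.6 MPa
Goodman: 1/n_f = τ_a/S_se + τ_m/S_su = 1143.3/550 + 1877.6/1370 = 2.07880 + 1.37053 = 3.4493
n_f = 1/3.4493 = 0.2899

0.290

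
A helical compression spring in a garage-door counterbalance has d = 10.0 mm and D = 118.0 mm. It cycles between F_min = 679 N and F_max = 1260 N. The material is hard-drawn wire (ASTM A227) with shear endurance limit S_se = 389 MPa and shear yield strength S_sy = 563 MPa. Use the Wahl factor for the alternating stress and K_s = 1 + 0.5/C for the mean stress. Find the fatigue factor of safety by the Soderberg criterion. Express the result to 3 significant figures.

C = D/d = 118.0/10.0 = 11.8000; K_W = (4C−1)/(4C−4)+0.615/C = 1.1216; K_s = 1+0.5/C = 1.0424
F_a = (F_max−F_min)/2 = 290.5 N; F_m = (F_max+F_min)/2 = 969.5 N
τ_a = K_W·8F_aD/(πd³) = 1.1216 × 87.291 = 97.902 MPa
τ_m = K_s·8F_mD/(πd³) = 1.0424 × 291.32 = 303.66 MPa
Soderberg: 1/n_f = τ_a/S_se + τ_m/S_sy = 97.902/389 + 303.66/563 = 0.25168 + 0.53937 = 0.79104
n_f = 1/0.79104 = 1.264

1.26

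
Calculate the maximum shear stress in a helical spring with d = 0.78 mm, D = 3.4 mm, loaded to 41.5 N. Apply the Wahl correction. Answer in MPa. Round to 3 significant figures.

1030 MPa

Spring index C = D/d = 3.4/0.78 = 4.3590
K_W = (4C−1)/(4C−4) + 0.615/C = 16.436/13.436 + 0.1411 = 1.3644
τ₀ = 8FD/(πd³) = 8·41.5·3.4/(π·0.78³) = 1128.8/1.4908 = 757.15 MPa
τ_max = K·τ₀ = 1.3644 × 757.15 = 1033 MPa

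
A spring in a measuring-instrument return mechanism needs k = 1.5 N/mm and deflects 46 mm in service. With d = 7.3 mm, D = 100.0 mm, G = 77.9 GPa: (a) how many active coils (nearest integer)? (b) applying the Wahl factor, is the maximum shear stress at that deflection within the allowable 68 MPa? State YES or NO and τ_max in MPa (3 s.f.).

N_a = Gd⁴/(8D³k) = (77.9×10³)(7.3⁴)/(8·100.0³·1.5) = 18.44 → N_a = 18
Actual rate k = Gd⁴/(8D³·18) = 1.5363 N/mm
Working load F = kδ = 1.5363·46 = 70.668 N
C = 100.0/7.3 = 13.6986; K_W = (4C−1)/(4C−4)+0.615/C = 1.1040
τ_max = K_W·8FD/(πd³) = 1.1040·46.259 = 51.068 MPa
τ_max ≤ 68 MPa → acceptable

(a) 18 coils; (b) YES, τ_max = 51.1 MPa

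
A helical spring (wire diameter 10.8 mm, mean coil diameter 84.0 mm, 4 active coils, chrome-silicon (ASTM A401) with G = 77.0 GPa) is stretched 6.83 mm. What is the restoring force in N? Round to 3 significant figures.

k = Gd⁴/(8D³N_a) = (77.0×10³)(10.8⁴)/(8·84.0³·4) = 55.233 N/mm
F = k·δ = 55.233 × 6.83 = 377.24 N

377 N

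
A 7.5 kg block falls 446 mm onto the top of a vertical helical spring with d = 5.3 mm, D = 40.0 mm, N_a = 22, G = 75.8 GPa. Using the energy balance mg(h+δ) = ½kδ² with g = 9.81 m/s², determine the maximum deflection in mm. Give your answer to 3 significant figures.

k = Gd⁴/(8D³N_a) = (75.8×10³)(5.3⁴)/(8·40.0³·22) = 5.3098 N/mm
W = mg = 7.5 × 9.81 = 73.575 N
½kδ² − Wδ − Wh = 0 → δ = (W + √(W² + 2kWh))/k
δ = (73.575 + √(5413.3 + 348478))/5.3098 = (73.575 + 594.89)/5.3098 = 125.89 mm

126 mm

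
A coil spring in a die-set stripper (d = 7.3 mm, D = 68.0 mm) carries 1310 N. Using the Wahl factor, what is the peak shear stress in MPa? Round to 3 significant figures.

674 MPa

Spring index C = D/d = 68.0/7.3 = 9.3151
K_W = (4C−1)/(4C−4) + 0.615/C = 36.260/33.260 + 0.0660 = 1.1562
τ₀ = 8FD/(πd³) = 8·1310·68.0/(π·7.3³) = 712640/1222.1 = 583.11 MPa
τ_max = K·τ₀ = 1.1562 × 583.11 = 674.21 MPa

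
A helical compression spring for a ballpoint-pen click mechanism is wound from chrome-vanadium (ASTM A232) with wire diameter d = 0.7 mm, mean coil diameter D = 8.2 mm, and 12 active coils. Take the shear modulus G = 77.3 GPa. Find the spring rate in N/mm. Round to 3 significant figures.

k = Gd⁴/(8D³N_a) = (77.3×10³ × 0.7⁴) / (8 × 8.2³ × 12)
  = 18559.7 / 52931.3 = 0.35064 N/mm

0.351 N/mm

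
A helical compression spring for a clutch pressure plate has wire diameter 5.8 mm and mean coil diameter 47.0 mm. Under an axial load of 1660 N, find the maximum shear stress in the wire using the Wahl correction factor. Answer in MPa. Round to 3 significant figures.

1200 MPa

Spring index C = D/d = 47.0/5.8 = 8.1034
K_W = (4C−1)/(4C−4) + 0.615/C = 31.414/28.414 + 0.0759 = 1.1815
τ₀ = 8FD/(πd³) = 8·1660·47.0/(π·5.8³) = 624160/612.96 = 1018.3 MPa
τ_max = K·τ₀ = 1.1815 × 1018.3 = 1203.1 MPa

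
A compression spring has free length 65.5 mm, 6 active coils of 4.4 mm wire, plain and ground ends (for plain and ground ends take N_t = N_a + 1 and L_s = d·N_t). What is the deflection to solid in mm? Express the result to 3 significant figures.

N_t = 7; L_s = 4.4·7 = 30.8 mm
δ_solid = L₀ − L_s = 65.5 − 30.8 = 34.7 mm

34.7 mm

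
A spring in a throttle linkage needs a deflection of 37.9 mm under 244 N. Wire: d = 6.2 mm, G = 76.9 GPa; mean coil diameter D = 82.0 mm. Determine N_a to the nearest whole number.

Required rate k = F/δ = 244/37.9 = 6.438 N/mm
N_a = Gd⁴/(8D³k) = (76.9×10³ × 6.2⁴)/(8 × 82.0³ × 6.438)
    = 1.1363e+08 / 2.83976e+07 = 4.001 → 4 coils

4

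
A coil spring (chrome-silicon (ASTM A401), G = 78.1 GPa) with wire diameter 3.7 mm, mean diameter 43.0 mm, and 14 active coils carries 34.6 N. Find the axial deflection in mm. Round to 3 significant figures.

k = Gd⁴/(8D³N_a) = (78.1×10³)(3.7⁴)/(8·43.0³·14) = 1.6437 N/mm
δ = F/k = 34.6 / 1.6437 = 21.049 mm

21.0 mm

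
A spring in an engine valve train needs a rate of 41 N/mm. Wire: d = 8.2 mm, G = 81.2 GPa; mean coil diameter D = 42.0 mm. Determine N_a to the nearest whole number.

15

N_a = Gd⁴/(8D³k) = (81.2×10³ × 8.2⁴)/(8 × 42.0³ × 41)
    = 3.67123e+08 / 2.43009e+07 = 15.11 → 15 coils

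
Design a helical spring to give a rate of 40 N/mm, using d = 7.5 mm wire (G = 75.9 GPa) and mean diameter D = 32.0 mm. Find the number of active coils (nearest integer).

23

N_a = Gd⁴/(8D³k) = (75.9×10³ × 7.5⁴)/(8 × 32.0³ × 40)
    = 2.40152e+08 / 1.04858e+07 = 22.9 → 23 coils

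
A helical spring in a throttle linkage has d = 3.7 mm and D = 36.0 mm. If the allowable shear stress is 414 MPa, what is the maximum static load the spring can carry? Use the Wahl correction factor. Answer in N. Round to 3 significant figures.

C = D/d = 36.0/3.7 = 9.7297
K_W = (4C−1)/(4C−4) + 0.615/C = 37.919/34.919 + 0.0632 = 1.1491
τ_max = K·8FD/(πd³) → F_max = τ_allow·πd³/(8DK)
F_max = 414·π·3.7³/(8·36.0·1.1491) = 65880/330.95 = 199.07 N

199 N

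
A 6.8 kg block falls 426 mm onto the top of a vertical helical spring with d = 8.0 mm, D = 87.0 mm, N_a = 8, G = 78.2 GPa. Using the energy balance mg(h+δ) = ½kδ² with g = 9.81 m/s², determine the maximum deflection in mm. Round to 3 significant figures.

95.7 mm

k = Gd⁴/(8D³N_a) = (78.2×10³)(8.0⁴)/(8·87.0³·8) = 7.6003 N/mm
W = mg = 6.8 × 9.81 = 66.708 N
½kδ² − Wδ − Wh = 0 → δ = (W + √(W² + 2kWh))/k
δ = (66.708 + √(4450 + 431963))/7.6003 = (66.708 + 660.62)/7.6003 = 95.697 mm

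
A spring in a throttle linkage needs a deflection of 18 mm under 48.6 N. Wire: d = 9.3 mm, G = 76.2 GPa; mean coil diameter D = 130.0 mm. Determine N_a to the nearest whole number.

Required rate k = F/δ = 48.6/18 = 2.7 N/mm
N_a = Gd⁴/(8D³k) = (76.2×10³ × 9.3⁴)/(8 × 130.0³ × 2.7)
    = 5.70016e+08 / 4.74552e+07 = 12.01 → 12 coils

12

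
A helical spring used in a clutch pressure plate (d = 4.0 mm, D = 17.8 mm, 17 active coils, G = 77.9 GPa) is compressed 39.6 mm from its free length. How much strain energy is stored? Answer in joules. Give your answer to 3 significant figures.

k = Gd⁴/(8D³N_a) = (77.9×10³)(4.0⁴)/(8·17.8³·17) = 26 N/mm
U = ½kδ² = 0.5 × 26 × 39.6² = 20386 N·mm = 20.386 J

20.4 J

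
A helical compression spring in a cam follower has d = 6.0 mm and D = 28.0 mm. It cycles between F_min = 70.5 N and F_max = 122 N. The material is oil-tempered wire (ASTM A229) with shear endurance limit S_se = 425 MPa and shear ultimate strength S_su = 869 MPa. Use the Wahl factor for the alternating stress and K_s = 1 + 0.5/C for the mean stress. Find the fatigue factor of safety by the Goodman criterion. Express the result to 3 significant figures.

14.9

C = D/d = 28.0/6.0 = 4.6667; K_W = (4C−1)/(4C−4)+0.615/C = 1.3363; K_s = 1+0.5/C = 1.1071
F_a = (F_max−F_min)/2 = 25.75 N; F_m = (F_max+F_min)/2 = 96.25 N
τ_a = K_W·8F_aD/(πd³) = 1.3363 × 8.5001 = 11.359 MPa
τ_m = K_s·8F_mD/(πd³) = 1.1071 × 31.772 = 35.176 MPa
Goodman: 1/n_f = τ_a/S_se + τ_m/S_su = 11.359/425 + 35.176/869 = 0.02673 + 0.04048 = 0.067206
n_f = 1/0.067206 = 14.88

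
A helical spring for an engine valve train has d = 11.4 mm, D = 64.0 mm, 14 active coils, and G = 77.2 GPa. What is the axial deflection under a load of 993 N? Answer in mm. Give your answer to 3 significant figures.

k = Gd⁴/(8D³N_a) = (77.2×10³)(11.4⁴)/(8·64.0³·14) = 44.41 N/mm
δ = F/k = 993 / 44.41 = 22.36 mm

22.4 mm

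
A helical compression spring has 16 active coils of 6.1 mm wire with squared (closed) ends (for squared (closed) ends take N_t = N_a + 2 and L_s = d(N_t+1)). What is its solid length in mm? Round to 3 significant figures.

squared (closed) ends: N_t = N_a + 2 = 16 + 2 = 18
L_s = d·(N_t+1) = 6.1 × 19 = 115.9 mm

116 mm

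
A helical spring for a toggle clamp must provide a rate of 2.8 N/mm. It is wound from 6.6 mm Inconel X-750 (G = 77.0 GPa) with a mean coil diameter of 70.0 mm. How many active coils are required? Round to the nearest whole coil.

N_a = Gd⁴/(8D³k) = (77.0×10³ × 6.6⁴)/(8 × 70.0³ × 2.8)
    = 1.46105e+08 / 7.6832e+06 = 19.02 → 19 coils

19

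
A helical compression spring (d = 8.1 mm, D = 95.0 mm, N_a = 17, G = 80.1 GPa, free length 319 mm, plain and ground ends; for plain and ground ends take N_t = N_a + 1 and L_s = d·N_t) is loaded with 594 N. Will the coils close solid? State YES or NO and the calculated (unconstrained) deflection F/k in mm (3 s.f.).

k = Gd⁴/(8D³N_a) = (80.1×10³)(8.1⁴)/(8·95.0³·17) = 2.9571 N/mm
N_t = 18; L_s = 8.1·18 = 145.8 mm; δ_solid = L₀ − L_s = 319 − 145.8 = 173.2 mm
δ = F/k = 594/2.9571 = 200.87 mm
δ ≥ δ_solid → spring goes solid

YES, δ = 201 mm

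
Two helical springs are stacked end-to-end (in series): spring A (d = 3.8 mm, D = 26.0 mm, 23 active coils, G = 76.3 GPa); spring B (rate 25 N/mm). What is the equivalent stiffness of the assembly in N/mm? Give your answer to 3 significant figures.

4.11 N/mm

k_A = Gd⁴/(8D³N_a) = (76.3×10³)(3.8⁴)/(8·26.0³·23) = 4.9195 N/mm
Series: 1/k_eq = 1/4.9195 + 1/25 = 0.24327; k_eq = 4.1106 N/mm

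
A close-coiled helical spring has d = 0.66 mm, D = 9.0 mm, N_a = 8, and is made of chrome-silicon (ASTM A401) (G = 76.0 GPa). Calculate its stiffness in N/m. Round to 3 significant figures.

309 N/m

k = Gd⁴/(8D³N_a) = (76.0×10³ × 0.66⁴) / (8 × 9.0³ × 8)
  = 14420.8 / 46656 = 0.30909 N/mm = 309.09 N/m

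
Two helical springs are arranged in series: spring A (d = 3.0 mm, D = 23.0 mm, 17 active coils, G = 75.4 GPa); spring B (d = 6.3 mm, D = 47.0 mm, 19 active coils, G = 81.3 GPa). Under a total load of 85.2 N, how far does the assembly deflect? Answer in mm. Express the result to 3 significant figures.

k_A = Gd⁴/(8D³N_a) = (75.4×10³)(3.0⁴)/(8·23.0³·17) = 3.6909 N/mm
k_B = Gd⁴/(8D³N_a) = (81.3×10³)(6.3⁴)/(8·47.0³·19) = 8.1155 N/mm
Series: 1/k_eq = 1/3.6909 + 1/8.1155 = 0.39416; k_eq = 2.5371 N/mm
δ = F/k_eq = 85.2/2.5371 = 33.582 mm

33.6 mm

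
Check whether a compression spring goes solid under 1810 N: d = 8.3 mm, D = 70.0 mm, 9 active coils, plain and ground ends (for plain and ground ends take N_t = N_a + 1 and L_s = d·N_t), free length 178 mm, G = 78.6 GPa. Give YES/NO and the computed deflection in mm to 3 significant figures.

YES, δ = 120 mm

k = Gd⁴/(8D³N_a) = (78.6×10³)(8.3⁴)/(8·70.0³·9) = 15.105 N/mm
N_t = 10; L_s = 8.3·10 = 83 mm; δ_solid = L₀ − L_s = 178 − 83 = 95 mm
δ = F/k = 1810/15.105 = 119.83 mm
δ ≥ δ_solid → spring goes solid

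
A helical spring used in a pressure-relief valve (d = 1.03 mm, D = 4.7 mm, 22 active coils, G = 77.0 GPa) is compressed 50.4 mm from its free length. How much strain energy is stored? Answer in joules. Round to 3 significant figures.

6.02 J

k = Gd⁴/(8D³N_a) = (77.0×10³)(1.03⁴)/(8·4.7³·22) = 4.7428 N/mm
U = ½kδ² = 0.5 × 4.7428 × 50.4² = 6023.7 N·mm = 6.0237 J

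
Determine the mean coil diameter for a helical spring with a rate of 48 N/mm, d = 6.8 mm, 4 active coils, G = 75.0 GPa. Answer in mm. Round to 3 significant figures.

D = (Gd⁴/(8N_a·k))^(1/3) = (75.0×10³·6.8⁴/(8·4·48))^(1/3)
  = (104401)^(1/3) = 47.0871 mm

47.1 mm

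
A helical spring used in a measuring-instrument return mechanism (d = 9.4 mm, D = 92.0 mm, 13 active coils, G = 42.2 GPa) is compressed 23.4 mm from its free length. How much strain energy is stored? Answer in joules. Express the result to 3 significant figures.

1.11 J

k = Gd⁴/(8D³N_a) = (42.2×10³)(9.4⁴)/(8·92.0³·13) = 4.0684 N/mm
U = ½kδ² = 0.5 × 4.0684 × 23.4² = 1113.9 N·mm = 1.1139 J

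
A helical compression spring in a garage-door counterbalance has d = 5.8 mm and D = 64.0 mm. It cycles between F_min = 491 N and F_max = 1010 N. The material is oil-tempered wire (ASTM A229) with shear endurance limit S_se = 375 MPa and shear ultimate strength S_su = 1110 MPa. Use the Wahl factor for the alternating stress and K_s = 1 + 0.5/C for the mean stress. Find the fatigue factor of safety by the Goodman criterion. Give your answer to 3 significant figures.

C = D/d = 64.0/5.8 = 11.0345; K_W = (4C−1)/(4C−4)+0.615/C = 1.1305; K_s = 1+0.5/C = 1.0453
F_a = (F_max−F_min)/2 = 259.5 N; F_m = (F_max+F_min)/2 = 750.5 N
τ_a = K_W·8F_aD/(πd³) = 1.1305 × 216.76 = 245.04 MPa
τ_m = K_s·8F_mD/(πd³) = 1.0453 × 626.88 = 655.29 MPa
Goodman: 1/n_f = τ_a/S_se + τ_m/S_su = 245.04/375 + 655.29/1110 = 0.65344 + 0.59035 = 1.2438
n_f = 1/1.2438 = 0.804

0.804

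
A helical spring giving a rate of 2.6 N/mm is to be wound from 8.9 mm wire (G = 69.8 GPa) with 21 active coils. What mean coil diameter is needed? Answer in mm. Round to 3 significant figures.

100 mm

D = (Gd⁴/(8N_a·k))^(1/3) = (69.8×10³·8.9⁴/(8·21·2.6))^(1/3)
  = (1.00261e+06)^(1/3) = 100.0870 mm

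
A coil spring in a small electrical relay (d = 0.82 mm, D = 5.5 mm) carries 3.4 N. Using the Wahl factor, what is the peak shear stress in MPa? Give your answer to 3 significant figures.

Spring index C = D/d = 5.5/0.82 = 6.7073
K_W = (4C−1)/(4C−4) + 0.615/C = 25.829/22.829 + 0.0917 = 1.2231
τ₀ = 8FD/(πd³) = 8·3.4·5.5/(π·0.82³) = 149.6/1.7322 = 86.365 MPa
τ_max = K·τ₀ = 1.2231 × 86.365 = 105.63 MPa

106 MPa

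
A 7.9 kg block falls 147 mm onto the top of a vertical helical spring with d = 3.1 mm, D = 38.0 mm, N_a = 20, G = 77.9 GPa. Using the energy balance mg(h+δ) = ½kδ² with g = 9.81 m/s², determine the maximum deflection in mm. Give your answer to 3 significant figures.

286 mm

k = Gd⁴/(8D³N_a) = (77.9×10³)(3.1⁴)/(8·38.0³·20) = 0.81943 N/mm
W = mg = 7.9 × 9.81 = 77.499 N
½kδ² − Wδ − Wh = 0 → δ = (W + √(W² + 2kWh))/k
δ = (77.499 + √(6006.1 + 18670.5))/0.81943 = (77.499 + 157.09)/0.81943 = 286.28 mm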